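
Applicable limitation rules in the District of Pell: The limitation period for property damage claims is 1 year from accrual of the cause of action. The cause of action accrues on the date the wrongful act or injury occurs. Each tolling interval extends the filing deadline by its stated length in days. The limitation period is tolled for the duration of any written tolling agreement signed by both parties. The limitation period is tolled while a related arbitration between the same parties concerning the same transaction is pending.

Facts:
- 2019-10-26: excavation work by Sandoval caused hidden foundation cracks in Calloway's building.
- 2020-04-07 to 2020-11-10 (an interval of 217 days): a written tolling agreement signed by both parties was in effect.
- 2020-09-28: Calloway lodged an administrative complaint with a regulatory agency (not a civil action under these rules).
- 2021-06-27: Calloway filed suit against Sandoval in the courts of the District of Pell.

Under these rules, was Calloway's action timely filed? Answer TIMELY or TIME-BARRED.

TIME-BARRED

The cause of action accrued on 2019-10-26, the date of the act.
1 year from 2019-10-26 is 2020-10-26.
The written tolling agreement from 2020-04-07 to 2020-11-10 tolled the period for 217 days, extending the deadline to 2021-05-31.
None of the other events listed affects the running of the period under the stated rules.
The 2021-06-27 filing falls after the 2021-05-31 deadline; the claim is time-barred.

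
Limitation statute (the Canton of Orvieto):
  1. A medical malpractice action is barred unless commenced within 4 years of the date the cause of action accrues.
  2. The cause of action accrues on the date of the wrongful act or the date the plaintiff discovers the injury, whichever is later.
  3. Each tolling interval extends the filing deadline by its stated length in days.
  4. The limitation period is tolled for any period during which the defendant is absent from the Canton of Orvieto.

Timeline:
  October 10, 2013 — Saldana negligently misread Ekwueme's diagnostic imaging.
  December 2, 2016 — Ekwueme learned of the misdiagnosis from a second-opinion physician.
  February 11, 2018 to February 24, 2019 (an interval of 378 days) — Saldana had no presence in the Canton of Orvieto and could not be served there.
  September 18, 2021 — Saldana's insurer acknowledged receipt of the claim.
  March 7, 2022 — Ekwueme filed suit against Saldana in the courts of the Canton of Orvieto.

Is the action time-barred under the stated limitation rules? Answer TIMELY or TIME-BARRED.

TIME-BARRED

The claim accrued on December 2, 2016 — the later of the October 10, 2013 act and the December 2, 2016 discovery.
4 years from December 2, 2016 is December 2, 2020.
The defendant's absence from the jurisdiction from February 11, 2018 to February 24, 2019 tolled the period for 378 days, extending the deadline to December 15, 2021.
Nothing else in the chronology tolls or restarts the period.
Filing on March 7, 2022 missed the December 15, 2021 deadline — the action is time-barred.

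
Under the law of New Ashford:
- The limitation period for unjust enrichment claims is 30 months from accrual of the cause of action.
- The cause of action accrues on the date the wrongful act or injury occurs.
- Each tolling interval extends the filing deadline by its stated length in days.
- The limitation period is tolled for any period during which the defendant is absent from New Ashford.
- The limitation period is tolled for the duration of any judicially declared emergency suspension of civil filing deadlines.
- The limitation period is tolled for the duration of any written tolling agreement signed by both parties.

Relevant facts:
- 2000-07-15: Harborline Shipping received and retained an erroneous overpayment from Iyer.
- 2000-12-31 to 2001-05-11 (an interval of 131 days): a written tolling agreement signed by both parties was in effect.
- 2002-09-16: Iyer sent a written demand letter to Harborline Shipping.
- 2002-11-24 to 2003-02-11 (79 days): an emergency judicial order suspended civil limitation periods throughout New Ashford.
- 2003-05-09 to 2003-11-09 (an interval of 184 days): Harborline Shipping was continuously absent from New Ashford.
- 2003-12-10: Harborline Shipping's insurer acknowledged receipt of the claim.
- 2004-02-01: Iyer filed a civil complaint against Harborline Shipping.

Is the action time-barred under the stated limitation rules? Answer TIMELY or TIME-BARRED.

TIMELY

The limitation period began to run on 2000-07-15.
30 months from 2000-07-15 is 2003-01-15.
The written tolling agreement from 2000-12-31 to 2001-05-11 tolled the period for 131 days, extending the deadline to 2003-05-26.
Because the emergency suspension of filing deadlines ran from 2002-11-24 to 2003-02-11, the deadline is extended by 79 days to 2003-08-13.
The period was tolled for 184 days by the defendant's absence from the jurisdiction (2003-05-09 to 2003-11-09), pushing the deadline to 2004-02-13.
The other events in the timeline have no effect on the limitation period under the stated rules.
The 2004-02-01 filing precedes the 2004-02-13 deadline; the claim is timely.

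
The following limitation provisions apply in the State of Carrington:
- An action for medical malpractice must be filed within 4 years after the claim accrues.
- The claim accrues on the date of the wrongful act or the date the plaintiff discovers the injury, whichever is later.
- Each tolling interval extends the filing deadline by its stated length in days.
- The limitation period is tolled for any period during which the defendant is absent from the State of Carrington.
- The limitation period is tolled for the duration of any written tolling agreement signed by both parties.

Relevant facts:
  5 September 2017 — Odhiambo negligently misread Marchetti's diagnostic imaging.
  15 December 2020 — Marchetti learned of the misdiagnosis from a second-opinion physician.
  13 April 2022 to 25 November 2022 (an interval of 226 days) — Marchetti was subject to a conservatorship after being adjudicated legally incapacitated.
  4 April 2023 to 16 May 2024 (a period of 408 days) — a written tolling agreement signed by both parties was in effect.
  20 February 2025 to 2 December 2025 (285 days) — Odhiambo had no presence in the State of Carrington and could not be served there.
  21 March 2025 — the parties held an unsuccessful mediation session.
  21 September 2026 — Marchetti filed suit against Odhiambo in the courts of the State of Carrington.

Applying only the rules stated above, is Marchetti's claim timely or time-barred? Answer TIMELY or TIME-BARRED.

Because discovery on 15 December 2020 post-dates the 5 September 2017 act, accrual under the later-of rule falls on 15 December 2020.
The untolled deadline — 4 years after 15 December 2020 — is 15 December 2024.
Because the written tolling agreement ran from 4 April 2023 to 16 May 2024, the deadline is extended by 408 days to 27 January 2026.
The period was tolled for 285 days by the defendant's absence from the jurisdiction (20 February 2025 to 2 December 2025), pushing the deadline to 8 November 2026.
Although the plaintiff's incapacity ran from 13 April 2022 to 25 November 2022, the stated rules do not make that a tolling event, so it is disregarded.
The other events in the timeline have no effect on the limitation period under the stated rules.
Filing on 21 September 2026 beat the 8 November 2026 deadline — the action is timely.

TIMELY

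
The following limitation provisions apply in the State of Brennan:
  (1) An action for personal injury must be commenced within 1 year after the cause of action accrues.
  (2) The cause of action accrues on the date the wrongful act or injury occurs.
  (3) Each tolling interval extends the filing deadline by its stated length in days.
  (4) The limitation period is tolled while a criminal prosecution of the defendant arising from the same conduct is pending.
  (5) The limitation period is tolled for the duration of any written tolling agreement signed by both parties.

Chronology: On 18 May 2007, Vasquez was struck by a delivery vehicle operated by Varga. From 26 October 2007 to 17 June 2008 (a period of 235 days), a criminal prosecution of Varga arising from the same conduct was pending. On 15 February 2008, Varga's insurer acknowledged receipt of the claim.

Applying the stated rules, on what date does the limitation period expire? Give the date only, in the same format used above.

8 January 2009

The limitation period began to run on 18 May 2007.
Adding the 1 year base period to 18 May 2007 gives a deadline of 18 May 2008, before any tolling.
The period was tolled for 235 days by the pending criminal prosecution (26 October 2007 to 17 June 2008), pushing the deadline to 8 January 2009.
Nothing else in the chronology tolls or restarts the period.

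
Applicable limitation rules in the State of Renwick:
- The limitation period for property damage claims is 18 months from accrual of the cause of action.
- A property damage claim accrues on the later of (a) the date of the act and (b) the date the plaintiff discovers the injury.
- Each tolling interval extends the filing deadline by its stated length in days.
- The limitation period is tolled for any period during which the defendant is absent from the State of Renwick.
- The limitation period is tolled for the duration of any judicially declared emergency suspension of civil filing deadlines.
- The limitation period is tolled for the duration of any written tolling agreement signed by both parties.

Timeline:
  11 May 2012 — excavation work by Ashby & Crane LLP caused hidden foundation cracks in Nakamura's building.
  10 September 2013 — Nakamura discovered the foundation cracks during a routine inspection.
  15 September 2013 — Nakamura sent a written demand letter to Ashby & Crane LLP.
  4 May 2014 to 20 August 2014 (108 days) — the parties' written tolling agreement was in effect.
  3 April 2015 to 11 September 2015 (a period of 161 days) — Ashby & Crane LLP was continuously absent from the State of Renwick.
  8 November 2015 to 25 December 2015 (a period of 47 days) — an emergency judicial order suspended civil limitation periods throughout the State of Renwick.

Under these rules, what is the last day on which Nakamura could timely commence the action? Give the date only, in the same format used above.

20 January 2016

Because discovery on 10 September 2013 post-dates the 11 May 2012 act, accrual under the later-of rule falls on 10 September 2013.
18 months from 10 September 2013 is 10 March 2015.
The written tolling agreement from 4 May 2014 to 20 August 2014 tolled the period for 108 days, extending the deadline to 26 June 2015.
The period was tolled for 161 days by the defendant's absence from the jurisdiction (3 April 2015 to 11 September 2015), pushing the deadline to 4 December 2015.
The period was tolled for 47 days by the emergency suspension of filing deadlines (8 November 2015 to 25 December 2015), pushing the deadline to 20 January 2016.
The other events in the timeline have no effect on the limitation period under the stated rules.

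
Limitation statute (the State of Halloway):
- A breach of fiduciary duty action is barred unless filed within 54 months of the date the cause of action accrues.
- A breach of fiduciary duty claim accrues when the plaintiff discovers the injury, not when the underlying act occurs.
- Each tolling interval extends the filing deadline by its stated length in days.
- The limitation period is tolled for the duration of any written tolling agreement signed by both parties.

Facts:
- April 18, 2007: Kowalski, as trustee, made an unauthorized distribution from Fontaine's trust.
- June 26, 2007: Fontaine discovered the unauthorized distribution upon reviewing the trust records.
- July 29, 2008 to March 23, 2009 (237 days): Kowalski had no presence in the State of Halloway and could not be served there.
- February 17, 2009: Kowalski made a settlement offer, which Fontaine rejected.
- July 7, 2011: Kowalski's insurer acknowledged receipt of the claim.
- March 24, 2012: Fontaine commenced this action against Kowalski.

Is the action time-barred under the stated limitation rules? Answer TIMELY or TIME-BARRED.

TIME-BARRED

Under the discovery rule, the claim accrued on June 26, 2007, when Fontaine discovered the injury — not on the April 18, 2007 date of the underlying act.
54 months from June 26, 2007 is December 26, 2011.
Although the defendant's absence ran from July 29, 2008 to March 23, 2009, the stated rules do not make that a tolling event, so it is disregarded.
None of the other events listed affects the running of the period under the stated rules.
Fontaine filed on March 24, 2012, after the December 26, 2011 deadline, so the action is time-barred.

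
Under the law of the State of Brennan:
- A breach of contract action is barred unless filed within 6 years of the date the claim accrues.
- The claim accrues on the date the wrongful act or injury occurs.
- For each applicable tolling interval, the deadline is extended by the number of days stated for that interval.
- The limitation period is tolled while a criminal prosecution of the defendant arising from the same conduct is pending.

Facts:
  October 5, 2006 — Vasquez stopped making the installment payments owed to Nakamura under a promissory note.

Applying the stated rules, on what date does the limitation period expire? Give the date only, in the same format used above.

October 5, 2012

The claim accrued on October 5, 2006, when the wrongful act occurred.
6 years from October 5, 2006 is October 5, 2012.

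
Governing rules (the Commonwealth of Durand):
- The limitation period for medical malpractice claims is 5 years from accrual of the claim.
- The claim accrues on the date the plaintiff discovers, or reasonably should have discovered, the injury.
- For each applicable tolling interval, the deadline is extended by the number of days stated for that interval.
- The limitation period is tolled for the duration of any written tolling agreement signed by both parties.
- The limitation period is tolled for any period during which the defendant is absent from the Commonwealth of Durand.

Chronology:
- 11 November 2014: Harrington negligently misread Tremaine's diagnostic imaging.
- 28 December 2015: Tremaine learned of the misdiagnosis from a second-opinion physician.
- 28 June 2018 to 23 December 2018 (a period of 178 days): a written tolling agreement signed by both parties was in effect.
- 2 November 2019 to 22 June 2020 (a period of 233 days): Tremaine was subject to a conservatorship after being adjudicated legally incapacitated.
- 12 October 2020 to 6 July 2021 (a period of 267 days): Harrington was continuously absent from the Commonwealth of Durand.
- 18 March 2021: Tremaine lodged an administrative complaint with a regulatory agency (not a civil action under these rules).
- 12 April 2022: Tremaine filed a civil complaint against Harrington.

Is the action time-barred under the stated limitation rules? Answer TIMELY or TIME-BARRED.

TIME-BARRED

The claim did not accrue until Tremaine discovered the injury on 28 December 2015; the 11 November 2014 act date does not start the clock under the stated rule.
The untolled deadline — 5 years after 28 December 2015 — is 28 December 2020.
The written tolling agreement from 28 June 2018 to 23 December 2018 tolled the period for 178 days, extending the deadline to 24 June 2021.
Because the defendant's absence from the jurisdiction ran from 12 October 2020 to 6 July 2021, the deadline is extended by 267 days to 18 March 2022.
No stated provision tolls the period for the plaintiff's incapacity, so the interval from 2 November 2019 to 22 June 2020 has no effect on the deadline.
Nothing else in the chronology tolls or restarts the period.
Filing on 12 April 2022 missed the 18 March 2022 deadline — the action is time-barred.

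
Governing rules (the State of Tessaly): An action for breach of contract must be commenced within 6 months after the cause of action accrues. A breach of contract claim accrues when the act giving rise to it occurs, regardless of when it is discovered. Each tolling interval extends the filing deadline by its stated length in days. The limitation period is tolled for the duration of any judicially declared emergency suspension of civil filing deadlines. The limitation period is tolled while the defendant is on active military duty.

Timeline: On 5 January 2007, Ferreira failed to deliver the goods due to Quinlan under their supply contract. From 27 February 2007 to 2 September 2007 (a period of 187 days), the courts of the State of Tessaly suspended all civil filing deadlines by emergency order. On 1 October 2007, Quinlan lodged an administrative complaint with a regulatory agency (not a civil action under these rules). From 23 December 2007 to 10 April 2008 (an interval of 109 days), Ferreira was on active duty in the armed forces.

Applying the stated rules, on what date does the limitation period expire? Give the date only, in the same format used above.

The limitation period began to run on 5 January 2007.
6 months from 5 January 2007 is 5 July 2007.
Because the emergency suspension of filing deadlines ran from 27 February 2007 to 2 September 2007, the deadline is extended by 187 days to 8 January 2008.
The period was tolled for 109 days by the defendant's active military service (23 December 2007 to 10 April 2008), pushing the deadline to 26 April 2008.
None of the other events listed affects the running of the period under the stated rules.

26 April 2008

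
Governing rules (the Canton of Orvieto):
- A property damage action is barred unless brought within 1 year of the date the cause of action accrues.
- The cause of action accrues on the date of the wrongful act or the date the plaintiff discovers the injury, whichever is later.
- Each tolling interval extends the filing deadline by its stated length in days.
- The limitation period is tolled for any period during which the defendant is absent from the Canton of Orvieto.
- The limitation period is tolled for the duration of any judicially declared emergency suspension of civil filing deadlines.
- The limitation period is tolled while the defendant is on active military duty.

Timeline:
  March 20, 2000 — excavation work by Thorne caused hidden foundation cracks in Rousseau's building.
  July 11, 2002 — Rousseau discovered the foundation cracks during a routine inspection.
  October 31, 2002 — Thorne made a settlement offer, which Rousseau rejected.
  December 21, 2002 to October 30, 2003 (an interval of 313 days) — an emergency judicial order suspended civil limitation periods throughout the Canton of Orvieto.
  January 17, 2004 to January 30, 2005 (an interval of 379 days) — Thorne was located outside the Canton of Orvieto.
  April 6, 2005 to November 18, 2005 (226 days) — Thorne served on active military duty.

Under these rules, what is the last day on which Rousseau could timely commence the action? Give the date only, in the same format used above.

January 14, 2006

Taking the later of the act (March 20, 2000) and discovery (July 11, 2002), the claim accrued on July 11, 2002.
1 year from July 11, 2002 is July 11, 2003.
Because the emergency suspension of filing deadlines ran from December 21, 2002 to October 30, 2003, the deadline is extended by 313 days to May 19, 2004.
Because the defendant's absence from the jurisdiction ran from January 17, 2004 to January 30, 2005, the deadline is extended by 379 days to June 2, 2005.
The defendant's active military service from April 6, 2005 to November 18, 2005 tolled the period for 226 days, extending the deadline to January 14, 2006.
The other events in the timeline have no effect on the limitation period under the stated rules.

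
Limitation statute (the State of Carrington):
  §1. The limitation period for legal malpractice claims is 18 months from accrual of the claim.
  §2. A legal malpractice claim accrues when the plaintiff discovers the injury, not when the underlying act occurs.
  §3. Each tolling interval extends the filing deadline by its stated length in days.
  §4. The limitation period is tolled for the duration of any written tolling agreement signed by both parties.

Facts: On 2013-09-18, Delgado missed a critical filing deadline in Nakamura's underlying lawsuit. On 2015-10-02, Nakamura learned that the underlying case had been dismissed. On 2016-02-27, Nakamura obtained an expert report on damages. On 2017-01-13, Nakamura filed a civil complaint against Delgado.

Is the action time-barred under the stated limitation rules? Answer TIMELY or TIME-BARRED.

TIMELY

Accrual is tied to discovery, so the period began on 2015-10-02 rather than on 2013-09-18 when the act occurred.
Adding the 18 months base period to 2015-10-02 gives a deadline of 2017-04-02, before any tolling.
Nothing else in the chronology tolls or restarts the period.
Nakamura filed on 2017-01-13, before the 2017-04-02 deadline, so the action is timely.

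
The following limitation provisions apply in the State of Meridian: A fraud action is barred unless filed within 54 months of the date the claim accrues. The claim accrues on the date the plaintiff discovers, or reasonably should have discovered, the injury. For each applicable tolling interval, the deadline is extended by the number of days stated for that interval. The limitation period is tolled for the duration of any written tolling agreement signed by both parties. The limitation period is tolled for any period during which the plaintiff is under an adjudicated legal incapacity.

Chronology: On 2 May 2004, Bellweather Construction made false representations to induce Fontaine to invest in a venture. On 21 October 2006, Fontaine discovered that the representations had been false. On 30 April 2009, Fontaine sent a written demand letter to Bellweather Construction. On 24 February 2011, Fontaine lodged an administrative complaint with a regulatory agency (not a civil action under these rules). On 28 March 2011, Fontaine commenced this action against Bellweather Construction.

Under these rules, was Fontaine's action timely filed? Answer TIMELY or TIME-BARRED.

TIMELY

The claim did not accrue until Fontaine discovered the injury on 21 October 2006; the 2 May 2004 act date does not start the clock under the stated rule.
Adding the 54 months base period to 21 October 2006 gives a deadline of 21 April 2011, before any tolling.
Nothing else in the chronology tolls or restarts the period.
Filing on 28 March 2011 beat the 21 April 2011 deadline — the action is timely.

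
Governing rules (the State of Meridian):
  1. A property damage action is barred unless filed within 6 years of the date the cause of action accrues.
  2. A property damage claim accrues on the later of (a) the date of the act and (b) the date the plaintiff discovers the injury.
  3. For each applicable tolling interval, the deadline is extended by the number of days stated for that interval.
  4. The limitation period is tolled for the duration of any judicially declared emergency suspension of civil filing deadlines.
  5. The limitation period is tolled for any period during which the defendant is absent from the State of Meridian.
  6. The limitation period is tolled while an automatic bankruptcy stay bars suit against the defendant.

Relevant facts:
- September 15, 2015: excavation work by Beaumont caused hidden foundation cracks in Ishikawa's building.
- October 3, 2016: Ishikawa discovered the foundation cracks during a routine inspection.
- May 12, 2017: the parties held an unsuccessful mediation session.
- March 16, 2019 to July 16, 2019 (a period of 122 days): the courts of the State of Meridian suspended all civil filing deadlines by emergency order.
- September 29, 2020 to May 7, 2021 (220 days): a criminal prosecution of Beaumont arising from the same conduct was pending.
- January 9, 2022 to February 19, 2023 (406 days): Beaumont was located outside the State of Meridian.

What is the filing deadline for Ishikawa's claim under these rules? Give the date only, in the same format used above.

Because discovery on October 3, 2016 post-dates the September 15, 2015 act, accrual under the later-of rule falls on October 3, 2016.
6 years from October 3, 2016 is October 3, 2022.
Because the emergency suspension of filing deadlines ran from March 16, 2019 to July 16, 2019, the deadline is extended by 122 days to February 2, 2023.
Because the defendant's absence from the jurisdiction ran from January 9, 2022 to February 19, 2023, the deadline is extended by 406 days to March 14, 2024.
The pending criminal prosecution from September 29, 2020 to May 7, 2021 does not toll the period, because no stated rule makes a criminal prosecution a tolling event.
The other events in the timeline have no effect on the limitation period under the stated rules.

March 14, 2024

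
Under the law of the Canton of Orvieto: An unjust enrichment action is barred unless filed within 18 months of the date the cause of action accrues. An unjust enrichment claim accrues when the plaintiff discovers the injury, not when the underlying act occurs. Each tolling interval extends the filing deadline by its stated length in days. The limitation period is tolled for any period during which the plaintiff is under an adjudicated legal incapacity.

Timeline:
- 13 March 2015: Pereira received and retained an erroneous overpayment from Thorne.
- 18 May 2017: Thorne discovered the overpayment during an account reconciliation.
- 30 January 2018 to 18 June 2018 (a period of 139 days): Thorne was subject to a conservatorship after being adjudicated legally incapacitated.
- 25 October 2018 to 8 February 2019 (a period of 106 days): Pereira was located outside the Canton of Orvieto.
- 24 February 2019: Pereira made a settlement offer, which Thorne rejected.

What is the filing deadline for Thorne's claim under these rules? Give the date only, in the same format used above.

6 April 2019

Under the discovery rule, the claim accrued on 18 May 2017, when Thorne discovered the injury — not on the 13 March 2015 date of the underlying act.
Adding the 18 months base period to 18 May 2017 gives a deadline of 18 November 2018, before any tolling.
Because the plaintiff's legal incapacity ran from 30 January 2018 to 18 June 2018, the deadline is extended by 139 days to 6 April 2019.
Although the defendant's absence ran from 25 October 2018 to 8 February 2019, the stated rules do not make that a tolling event, so it is disregarded.
Nothing else in the chronology tolls or restarts the period.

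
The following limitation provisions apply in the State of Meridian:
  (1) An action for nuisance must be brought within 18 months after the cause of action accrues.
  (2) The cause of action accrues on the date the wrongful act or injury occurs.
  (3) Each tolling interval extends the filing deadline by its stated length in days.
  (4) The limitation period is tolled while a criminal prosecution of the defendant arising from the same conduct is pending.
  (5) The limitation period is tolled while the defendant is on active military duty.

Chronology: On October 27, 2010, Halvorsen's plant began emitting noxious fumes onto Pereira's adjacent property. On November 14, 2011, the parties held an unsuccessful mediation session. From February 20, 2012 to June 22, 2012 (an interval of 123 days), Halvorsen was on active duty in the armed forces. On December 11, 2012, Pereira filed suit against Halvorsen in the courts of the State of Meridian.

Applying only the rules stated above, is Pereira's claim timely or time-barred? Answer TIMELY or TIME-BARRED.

The cause of action accrued on October 27, 2010, the date of the act.
The untolled deadline — 18 months after October 27, 2010 — is April 27, 2012.
The defendant's active military service from February 20, 2012 to June 22, 2012 tolled the period for 123 days, extending the deadline to August 28, 2012.
Nothing else in the chronology tolls or restarts the period.
Pereira filed on December 11, 2012, after the August 28, 2012 deadline, so the action is time-barred.

TIME-BARRED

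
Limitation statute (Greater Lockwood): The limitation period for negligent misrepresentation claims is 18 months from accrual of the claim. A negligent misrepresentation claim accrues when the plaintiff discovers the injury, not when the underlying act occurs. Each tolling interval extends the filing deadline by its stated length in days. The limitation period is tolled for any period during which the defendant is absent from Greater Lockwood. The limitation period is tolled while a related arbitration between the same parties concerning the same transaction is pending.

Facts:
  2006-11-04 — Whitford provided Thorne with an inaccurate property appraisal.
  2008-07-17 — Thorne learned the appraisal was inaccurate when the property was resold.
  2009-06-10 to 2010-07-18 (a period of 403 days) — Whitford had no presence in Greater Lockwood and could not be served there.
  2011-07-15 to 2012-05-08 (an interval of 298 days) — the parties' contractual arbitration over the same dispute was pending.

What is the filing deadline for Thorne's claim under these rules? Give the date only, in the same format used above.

The claim did not accrue until Thorne discovered the injury on 2008-07-17; the 2006-11-04 act date does not start the clock under the stated rule.
18 months from 2008-07-17 is 2010-01-17.
Because the defendant's absence from the jurisdiction ran from 2009-06-10 to 2010-07-18, the deadline is extended by 403 days to 2011-02-24.
The pending related arbitration from 2011-07-15 to 2012-05-08 began after the period had already run on 2011-02-24, so it has no tolling effect.

2011-02-24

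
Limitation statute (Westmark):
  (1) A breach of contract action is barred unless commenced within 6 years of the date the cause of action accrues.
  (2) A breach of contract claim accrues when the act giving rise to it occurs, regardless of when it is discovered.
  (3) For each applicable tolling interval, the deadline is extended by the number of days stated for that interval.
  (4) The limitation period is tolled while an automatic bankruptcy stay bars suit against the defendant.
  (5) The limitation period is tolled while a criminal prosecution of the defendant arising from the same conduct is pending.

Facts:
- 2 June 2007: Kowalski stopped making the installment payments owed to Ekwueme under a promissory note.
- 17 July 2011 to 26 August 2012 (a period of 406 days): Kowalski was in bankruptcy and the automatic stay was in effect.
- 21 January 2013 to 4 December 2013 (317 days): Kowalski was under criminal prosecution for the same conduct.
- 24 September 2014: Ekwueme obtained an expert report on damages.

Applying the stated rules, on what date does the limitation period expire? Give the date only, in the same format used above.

The limitation period began to run on 2 June 2007.
Adding the 6 years base period to 2 June 2007 gives a deadline of 2 June 2013, before any tolling.
The automatic bankruptcy stay from 17 July 2011 to 26 August 2012 tolled the period for 406 days, extending the deadline to 13 July 2014.
Because the pending criminal prosecution ran from 21 January 2013 to 4 December 2013, the deadline is extended by 317 days to 26 May 2015.
The other events in the timeline have no effect on the limitation period under the stated rules.

26 May 2015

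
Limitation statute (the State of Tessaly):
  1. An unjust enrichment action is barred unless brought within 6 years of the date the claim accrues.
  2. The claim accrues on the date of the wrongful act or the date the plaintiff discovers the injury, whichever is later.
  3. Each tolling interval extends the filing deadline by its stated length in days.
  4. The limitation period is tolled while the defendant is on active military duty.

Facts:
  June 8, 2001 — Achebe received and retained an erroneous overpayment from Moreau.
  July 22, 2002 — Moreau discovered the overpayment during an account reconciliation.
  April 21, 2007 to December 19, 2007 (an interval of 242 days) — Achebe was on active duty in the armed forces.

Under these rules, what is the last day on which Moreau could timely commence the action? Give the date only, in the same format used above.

Because discovery on July 22, 2002 post-dates the June 8, 2001 act, accrual under the later-of rule falls on July 22, 2002.
The untolled deadline — 6 years after July 22, 2002 — is July 22, 2008.
The defendant's active military service from April 21, 2007 to December 19, 2007 tolled the period for 242 days, extending the deadline to March 21, 2009.

March 21, 2009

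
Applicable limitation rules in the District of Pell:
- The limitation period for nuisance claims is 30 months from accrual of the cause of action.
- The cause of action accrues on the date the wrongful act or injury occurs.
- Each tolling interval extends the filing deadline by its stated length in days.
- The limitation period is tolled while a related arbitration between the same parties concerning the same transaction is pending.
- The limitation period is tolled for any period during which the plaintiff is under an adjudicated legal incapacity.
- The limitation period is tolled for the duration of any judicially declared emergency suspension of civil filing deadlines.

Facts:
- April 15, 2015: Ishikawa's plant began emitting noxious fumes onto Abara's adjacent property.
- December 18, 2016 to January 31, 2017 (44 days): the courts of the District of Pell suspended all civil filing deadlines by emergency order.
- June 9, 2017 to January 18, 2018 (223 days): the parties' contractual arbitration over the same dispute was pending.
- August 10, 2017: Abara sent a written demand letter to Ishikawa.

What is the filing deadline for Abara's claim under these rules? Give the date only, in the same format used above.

July 9, 2018

The cause of action accrued on April 15, 2015, the date of the act.
The untolled deadline — 30 months after April 15, 2015 — is October 15, 2017.
The period was tolled for 44 days by the emergency suspension of filing deadlines (December 18, 2016 to January 31, 2017), pushing the deadline to November 28, 2017.
Because the pending related arbitration ran from June 9, 2017 to January 18, 2018, the deadline is extended by 223 days to July 9, 2018.
The other events in the timeline have no effect on the limitation period under the stated rules.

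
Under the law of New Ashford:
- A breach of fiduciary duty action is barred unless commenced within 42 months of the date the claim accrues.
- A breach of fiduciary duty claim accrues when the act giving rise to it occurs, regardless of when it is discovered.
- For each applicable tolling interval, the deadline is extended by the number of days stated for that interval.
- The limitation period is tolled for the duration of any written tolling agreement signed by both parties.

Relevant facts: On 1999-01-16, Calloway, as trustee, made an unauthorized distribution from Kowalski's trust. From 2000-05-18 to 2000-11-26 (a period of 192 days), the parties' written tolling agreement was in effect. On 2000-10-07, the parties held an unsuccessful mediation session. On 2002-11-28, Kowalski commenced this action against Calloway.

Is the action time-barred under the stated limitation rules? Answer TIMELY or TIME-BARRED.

TIMELY

The claim accrued on 1999-01-16, when the wrongful act occurred.
Adding the 42 months base period to 1999-01-16 gives a deadline of 2002-07-16, before any tolling.
The written tolling agreement from 2000-05-18 to 2000-11-26 tolled the period for 192 days, extending the deadline to 2003-01-24.
None of the other events listed affects the running of the period under the stated rules.
The 2002-11-28 filing precedes the 2003-01-24 deadline; the claim is timely.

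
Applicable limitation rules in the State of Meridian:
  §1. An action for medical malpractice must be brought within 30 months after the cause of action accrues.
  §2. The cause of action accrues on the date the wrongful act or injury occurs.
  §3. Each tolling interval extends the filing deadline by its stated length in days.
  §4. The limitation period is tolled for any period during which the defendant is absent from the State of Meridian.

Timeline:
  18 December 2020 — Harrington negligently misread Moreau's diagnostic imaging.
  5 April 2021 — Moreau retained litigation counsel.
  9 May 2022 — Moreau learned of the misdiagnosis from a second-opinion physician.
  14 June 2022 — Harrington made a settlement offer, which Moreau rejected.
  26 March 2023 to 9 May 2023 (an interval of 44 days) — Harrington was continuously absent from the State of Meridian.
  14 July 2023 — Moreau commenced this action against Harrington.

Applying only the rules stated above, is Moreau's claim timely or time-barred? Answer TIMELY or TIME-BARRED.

The claim accrued on 18 December 2020, when the wrongful act occurred; under the stated occurrence rule the 9 May 2022 discovery does not delay accrual.
The untolled deadline — 30 months after 18 December 2020 — is 18 June 2023.
The period was tolled for 44 days by the defendant's absence from the jurisdiction (26 March 2023 to 9 May 2023), pushing the deadline to 1 August 2023.
Nothing else in the chronology tolls or restarts the period.
Moreau filed on 14 July 2023, before the 1 August 2023 deadline, so the action is timely.

TIMELY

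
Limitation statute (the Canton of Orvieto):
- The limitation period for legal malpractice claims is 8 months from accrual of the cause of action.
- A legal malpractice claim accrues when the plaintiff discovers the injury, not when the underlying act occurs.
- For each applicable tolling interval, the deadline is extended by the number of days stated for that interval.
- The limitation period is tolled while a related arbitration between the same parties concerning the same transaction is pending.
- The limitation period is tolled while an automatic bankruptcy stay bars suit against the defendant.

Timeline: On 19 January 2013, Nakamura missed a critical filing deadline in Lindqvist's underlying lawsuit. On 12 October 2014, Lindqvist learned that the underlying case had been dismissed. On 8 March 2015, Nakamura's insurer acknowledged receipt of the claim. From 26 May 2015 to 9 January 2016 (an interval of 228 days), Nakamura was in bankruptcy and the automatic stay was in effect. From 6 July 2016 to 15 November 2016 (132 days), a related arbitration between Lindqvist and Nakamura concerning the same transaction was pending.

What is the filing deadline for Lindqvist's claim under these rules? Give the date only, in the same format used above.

26 January 2016

Under the discovery rule, the claim accrued on 12 October 2014, when Lindqvist discovered the injury — not on the 19 January 2013 date of the underlying act.
The untolled deadline — 8 months after 12 October 2014 — is 12 June 2015.
Because the automatic bankruptcy stay ran from 26 May 2015 to 9 January 2016, the deadline is extended by 228 days to 26 January 2016.
By the time the pending related arbitration began on 6 July 2016, the limitation period had already expired on 26 January 2016; that interval cannot revive it.
The other events in the timeline have no effect on the limitation period under the stated rules.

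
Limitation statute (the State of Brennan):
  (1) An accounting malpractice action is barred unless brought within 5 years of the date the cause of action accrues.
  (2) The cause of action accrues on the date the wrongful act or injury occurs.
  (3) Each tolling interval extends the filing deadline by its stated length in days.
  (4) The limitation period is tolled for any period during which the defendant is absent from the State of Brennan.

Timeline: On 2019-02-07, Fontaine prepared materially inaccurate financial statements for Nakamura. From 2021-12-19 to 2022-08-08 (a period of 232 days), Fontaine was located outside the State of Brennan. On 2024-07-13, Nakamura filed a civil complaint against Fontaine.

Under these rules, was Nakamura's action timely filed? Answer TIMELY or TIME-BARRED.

The cause of action accrued on 2019-02-07, the date of the act.
5 years from 2019-02-07 is 2024-02-07.
Because the defendant's absence from the jurisdiction ran from 2021-12-19 to 2022-08-08, the deadline is extended by 232 days to 2024-09-26.
Nakamura filed on 2024-07-13, before the 2024-09-26 deadline, so the action is timely.

TIMELY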